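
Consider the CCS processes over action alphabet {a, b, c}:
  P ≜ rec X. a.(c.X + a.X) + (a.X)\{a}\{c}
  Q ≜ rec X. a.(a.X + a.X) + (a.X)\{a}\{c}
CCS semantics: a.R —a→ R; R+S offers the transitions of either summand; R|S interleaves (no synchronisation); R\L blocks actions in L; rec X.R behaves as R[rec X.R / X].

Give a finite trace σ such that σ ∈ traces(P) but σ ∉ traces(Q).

P's transition system — 2 states:
  m0 = rec X. a.(c.X + a.X) + (a.X)\{a}\{c} → -a-> m1
  m1 = c.(rec X. a.(c.X + a.X) + (a.X)\{a}\{c}) + a.(rec X. a.(c.X + a.X) + (a.X)\{a}\{c}) → -a-> m0, -c-> m0
Q's transition system — 2 states:
  n0 = rec X. a.(a.X + a.X) + (a.X)\{a}\{c} → -a-> n1
  n1 = a.(rec X. a.(a.X + a.X) + (a.X)\{a}\{c}) + a.(rec X. a.(a.X + a.X) + (a.X)\{a}\{c}) → -a-> n0
Run σ = ⟨ac⟩ on P: start {m0}
  step 1 (a): {m1}
  step 2 (c): {m0}
  P completes σ.
Run σ = ⟨ac⟩ on Q: start {n0}
  step 1 (a): {n1}
  step 2 (c): ∅  — Q cannot continue

ac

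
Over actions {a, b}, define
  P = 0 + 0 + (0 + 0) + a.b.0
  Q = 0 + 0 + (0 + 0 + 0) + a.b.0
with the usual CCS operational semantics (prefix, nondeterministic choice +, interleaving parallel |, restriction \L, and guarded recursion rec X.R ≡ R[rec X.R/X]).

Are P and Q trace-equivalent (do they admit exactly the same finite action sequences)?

P's transition system — 3 states:
  m0 = 0 + 0 + (0 + 0) + a.b.0 ⊢ —a→ m1
  m1 = b.0 ⊢ —b→ m2
  m2 = 0 ⊢ (no moves)
Q's transition system — 3 states:
  n0 = 0 + 0 + (0 + 0 + 0) + a.b.0 ⊢ —a→ n1
  n1 = b.0 ⊢ —b→ n2
  n2 = 0 ⊢ (no moves)
Bisimilarity quotient blocks:
  B0 = {m0, n0}
  B1 = {m1, n1}
  B2 = {m2, n2}
m0 ∈ B0, n0 ∈ B0 → same block
Bisimilar ⇒ trace-equivalent.

YES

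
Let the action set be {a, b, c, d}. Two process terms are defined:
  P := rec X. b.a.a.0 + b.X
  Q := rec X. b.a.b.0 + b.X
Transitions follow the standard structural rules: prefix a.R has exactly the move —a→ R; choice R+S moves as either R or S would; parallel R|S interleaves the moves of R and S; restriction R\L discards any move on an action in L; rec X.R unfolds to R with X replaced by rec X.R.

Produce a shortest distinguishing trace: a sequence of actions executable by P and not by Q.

P's transition system — 4 states:
  m0 = rec X. b.a.a.0 + b.X has moves ··b··> m0, ··b··> m1
  m1 = a.a.0 has moves ··a··> m2
  m2 = a.0 has moves ··a··> m3
  m3 = 0 has moves deadlocked
Q's transition system — 4 states:
  n0 = rec X. b.a.b.0 + b.X has moves ··b··> n0, ··b··> n1
  n1 = a.b.0 has moves ··a··> n2
  n2 = b.0 has moves ··b··> n3
  n3 = 0 has moves deadlocked
Run σ = ⟨baa⟩ on P: start {m0}
  after b @ step 1: {m0, m1}
  after a @ step 2: {m2}
  after a @ step 3: {m3}
  P completes σ.
Run σ = ⟨baa⟩ on Q: start {n0}
  after b @ step 1: {n0, n1}
  after a @ step 2: {n2}
  after a @ step 3: no successor for Q

baa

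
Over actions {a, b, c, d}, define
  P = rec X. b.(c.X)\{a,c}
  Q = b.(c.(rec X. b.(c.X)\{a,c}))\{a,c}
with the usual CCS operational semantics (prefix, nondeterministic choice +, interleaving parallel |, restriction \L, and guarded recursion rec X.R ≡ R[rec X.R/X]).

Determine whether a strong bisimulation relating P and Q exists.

LTS(P): 2 reachable states
  s0 = rec X. b.(c.X)\{a,c} has moves --b--▸ s1
  s1 = (c.(rec X. b.(c.X)\{a,c}))\{a,c} has moves (no moves)
LTS(Q): 2 reachable states
  t0 = b.(c.(rec X. b.(c.X)\{a,c}))\{a,c} has moves --b--▸ t1
  t1 = (c.(rec X. b.(c.X)\{a,c}))\{a,c} has moves (no moves)
Coarsest stable partition (strong bisimilarity classes):
  B0 = {s0, t0}
  B1 = {s1, t1}
s0 ∈ B0, t0 ∈ B0 → same block

YES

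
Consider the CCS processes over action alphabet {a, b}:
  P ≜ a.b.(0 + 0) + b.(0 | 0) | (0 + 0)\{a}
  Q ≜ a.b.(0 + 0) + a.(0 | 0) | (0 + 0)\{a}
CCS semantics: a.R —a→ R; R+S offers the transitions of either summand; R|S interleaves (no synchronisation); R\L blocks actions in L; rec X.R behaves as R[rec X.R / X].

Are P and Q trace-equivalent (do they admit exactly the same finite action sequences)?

traces(P) ≠ traces(Q) — witness ⟨b⟩

LTS(P): 4 reachable states
  m0 = a.b.(0 + 0) + b.(0 | 0) | (0 + 0)\{a} has moves =a=> m1, =b=> m2
  m1 = b.(0 + 0) has moves =b=> m3
  m2 = 0 | 0 | (0 + 0)\{a} has moves ·
  m3 = 0 + 0 has moves ·
LTS(Q): 4 reachable states
  n0 = a.b.(0 + 0) + a.(0 | 0) | (0 + 0)\{a} has moves =a=> n1, =a=> n2
  n1 = 0 | 0 | (0 + 0)\{a} has moves ·
  n2 = b.(0 + 0) has moves =b=> n3
  n3 = 0 + 0 has moves ·
Run σ = ⟨b⟩ on P: start {m0}
  [1] b ⇒ {m2}
  — P admits the full trace.
Run σ = ⟨b⟩ on Q: start {n0}
  [1] b ⇒ ∅  — Q cannot continue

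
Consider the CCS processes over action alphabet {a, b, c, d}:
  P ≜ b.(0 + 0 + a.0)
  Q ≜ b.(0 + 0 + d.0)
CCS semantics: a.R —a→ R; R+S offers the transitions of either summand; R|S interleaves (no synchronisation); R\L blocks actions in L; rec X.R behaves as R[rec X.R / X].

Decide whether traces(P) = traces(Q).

NO — witness ⟨ba⟩

Reachable graph of P (3 states):
  s0 = b.(0 + 0 + a.0) :: -b-> s1
  s1 = 0 + 0 + a.0 :: -a-> s2
  s2 = 0 :: (no moves)
Reachable graph of Q (3 states):
  t0 = b.(0 + 0 + d.0) :: -b-> t1
  t1 = 0 + 0 + d.0 :: -d-> t2
  t2 = 0 :: (no moves)
Executing ba from P (initial set {s0}):
  step 1 (b): {s1}
  step 2 (a): {s2}
  ✓ P
Executing ba from Q (initial set {t0}):
  step 1 (b): {t1}
  step 2 (a): no successor for Q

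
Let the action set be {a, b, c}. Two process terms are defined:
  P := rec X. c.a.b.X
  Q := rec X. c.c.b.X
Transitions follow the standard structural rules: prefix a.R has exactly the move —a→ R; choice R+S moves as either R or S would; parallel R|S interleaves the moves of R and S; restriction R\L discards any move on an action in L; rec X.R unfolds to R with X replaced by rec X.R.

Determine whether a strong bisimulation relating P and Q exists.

P ≁ Q

Reachable graph of P (3 states):
  p0 = rec X. c.a.b.X has moves —c→ p1
  p1 = a.b.(rec X. c.a.b.X) has moves —a→ p2
  p2 = b.(rec X. c.a.b.X) has moves —b→ p0
Reachable graph of Q (3 states):
  q0 = rec X. c.c.b.X has moves —c→ q1
  q1 = c.b.(rec X. c.c.b.X) has moves —c→ q2
  q2 = b.(rec X. c.c.b.X) has moves —b→ q0
Partition-refinement fixed point:
  B0 = {p0}
  B1 = {p1}
  B2 = {p2}
  B3 = {q0}
  B4 = {q1}
  B5 = {q2}
p0 ∈ B0, q0 ∈ B3 → different blocks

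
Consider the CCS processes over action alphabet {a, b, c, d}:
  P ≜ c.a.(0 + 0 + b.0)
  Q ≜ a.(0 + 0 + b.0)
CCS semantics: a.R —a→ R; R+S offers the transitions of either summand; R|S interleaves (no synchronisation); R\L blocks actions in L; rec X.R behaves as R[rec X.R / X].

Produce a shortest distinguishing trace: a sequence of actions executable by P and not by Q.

LTS(P): 4 reachable states
  m0 = c.a.(0 + 0 + b.0) | -c-> m1
  m1 = a.(0 + 0 + b.0) | -a-> m2
  m2 = 0 + 0 + b.0 | -b-> m3
  m3 = 0 | stopped
LTS(Q): 3 reachable states
  n0 = a.(0 + 0 + b.0) | -a-> n1
  n1 = 0 + 0 + b.0 | -b-> n2
  n2 = 0 | stopped
Trace ⟨c⟩ through P, begin at {m0}:
  [1] c ⇒ {m1}
  — P admits the full trace.
Trace ⟨c⟩ through Q, begin at {n0}:
  [1] c ⇒ ∅ (Q stuck)

c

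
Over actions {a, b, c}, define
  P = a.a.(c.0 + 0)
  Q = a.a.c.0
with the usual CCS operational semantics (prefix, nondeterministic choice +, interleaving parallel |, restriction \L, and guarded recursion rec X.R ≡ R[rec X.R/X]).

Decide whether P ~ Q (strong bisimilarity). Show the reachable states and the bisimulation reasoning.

bisimilar

Reachable graph of P (4 states):
  m0 = a.a.(c.0 + 0) has moves =a=> m1
  m1 = a.(c.0 + 0) has moves =a=> m2
  m2 = c.0 + 0 has moves =c=> m3
  m3 = 0 has moves (no moves)
Reachable graph of Q (4 states):
  n0 = a.a.c.0 has moves =a=> n1
  n1 = a.c.0 has moves =a=> n2
  n2 = c.0 has moves =c=> n3
  n3 = 0 has moves (no moves)
Partition-refinement fixed point:
  B0 = {m0, n0}
  B1 = {m1, n1}
  B2 = {m2, n2}
  B3 = {m3, n3}
m0 ∈ B0, n0 ∈ B0 → same block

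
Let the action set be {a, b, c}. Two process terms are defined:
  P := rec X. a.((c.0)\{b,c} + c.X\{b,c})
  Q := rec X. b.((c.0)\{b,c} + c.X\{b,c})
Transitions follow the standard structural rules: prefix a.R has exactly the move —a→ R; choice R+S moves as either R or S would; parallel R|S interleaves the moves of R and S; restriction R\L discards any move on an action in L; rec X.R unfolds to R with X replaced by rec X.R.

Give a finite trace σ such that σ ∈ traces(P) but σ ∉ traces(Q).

a

Reachable graph of P (4 states):
  u0 = rec X. a.((c.0)\{b,c} + c.X\{b,c}) :: —a→ u1
  u1 = (c.0)\{b,c} + c.(rec X. a.((c.0)\{b,c} + c.X\{b,c}))\{b,c} :: —c→ u2
  u2 = (rec X. a.((c.0)\{b,c} + c.X\{b,c}))\{b,c} :: —a→ u3
  u3 = ((c.0)\{b,c} + c.(rec X. a.((c.0)\{b,c} + c.X\{b,c}))\{b,c})\{b,c} :: ∅
Reachable graph of Q (3 states):
  v0 = rec X. b.((c.0)\{b,c} + c.X\{b,c}) :: —b→ v1
  v1 = (c.0)\{b,c} + c.(rec X. b.((c.0)\{b,c} + c.X\{b,c}))\{b,c} :: —c→ v2
  v2 = (rec X. b.((c.0)\{b,c} + c.X\{b,c}))\{b,c} :: ∅
Trace ⟨a⟩ through P, begin at {u0}:
  step 1 (a): {u1}
  ✓ P
Trace ⟨a⟩ through Q, begin at {v0}:
  step 1 (a): no successor for Q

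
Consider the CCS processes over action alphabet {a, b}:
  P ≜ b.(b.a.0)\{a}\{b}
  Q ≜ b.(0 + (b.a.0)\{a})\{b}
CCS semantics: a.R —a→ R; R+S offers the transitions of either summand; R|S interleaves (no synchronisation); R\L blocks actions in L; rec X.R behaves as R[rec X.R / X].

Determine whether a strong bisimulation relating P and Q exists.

bisimilar

Reachable graph of P (2 states):
  m0 = b.(b.a.0)\{a}\{b} :: --b--▸ m1
  m1 = (b.a.0)\{a}\{b} :: deadlocked
Reachable graph of Q (2 states):
  n0 = b.(0 + (b.a.0)\{a})\{b} :: --b--▸ n1
  n1 = (0 + (b.a.0)\{a})\{b} :: deadlocked
Bisimilarity quotient blocks:
  B0 = {m0, n0}
  B1 = {m1, n1}
m0 ∈ B0, n0 ∈ B0 → same block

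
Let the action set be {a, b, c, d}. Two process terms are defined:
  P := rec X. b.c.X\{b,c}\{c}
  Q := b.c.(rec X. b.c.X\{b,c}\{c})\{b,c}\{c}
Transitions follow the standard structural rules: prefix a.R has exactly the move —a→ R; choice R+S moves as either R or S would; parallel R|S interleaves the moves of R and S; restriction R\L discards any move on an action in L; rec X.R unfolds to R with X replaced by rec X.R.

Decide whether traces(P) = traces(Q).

trace-equivalent

LTS(P): 3 reachable states
  s0 = rec X. b.c.X\{b,c}\{c} :: ··b··> s1
  s1 = c.(rec X. b.c.X\{b,c}\{c})\{b,c}\{c} :: ··c··> s2
  s2 = (rec X. b.c.X\{b,c}\{c})\{b,c}\{c} :: ∅
LTS(Q): 3 reachable states
  t0 = b.c.(rec X. b.c.X\{b,c}\{c})\{b,c}\{c} :: ··b··> t1
  t1 = c.(rec X. b.c.X\{b,c}\{c})\{b,c}\{c} :: ··c··> t2
  t2 = (rec X. b.c.X\{b,c}\{c})\{b,c}\{c} :: ∅
Bisimilarity quotient blocks:
  B0 = {s0, t0}
  B1 = {s1, t1}
  B2 = {s2, t2}
s0 ∈ B0, t0 ∈ B0 → same block
Bisimilar ⇒ trace-equivalent.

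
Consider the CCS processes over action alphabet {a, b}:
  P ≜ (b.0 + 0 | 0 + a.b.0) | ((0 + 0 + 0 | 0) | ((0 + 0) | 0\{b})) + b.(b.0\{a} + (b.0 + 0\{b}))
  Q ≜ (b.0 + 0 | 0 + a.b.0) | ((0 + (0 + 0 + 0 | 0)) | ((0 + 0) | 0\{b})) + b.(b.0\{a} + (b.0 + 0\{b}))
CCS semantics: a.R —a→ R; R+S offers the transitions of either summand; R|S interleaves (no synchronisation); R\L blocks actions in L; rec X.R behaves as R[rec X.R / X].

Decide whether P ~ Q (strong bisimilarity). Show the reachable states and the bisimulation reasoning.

P ~ Q

LTS(P): 6 reachable states
  p0 = (b.0 + 0 | 0 + a.b.0) | ((0 + 0 + 0 | 0) | ((0 + 0) | 0\{b})) + b.(b.0\{a} + (b.0 + 0\{b})) :: ··a··> p1, ··b··> p2, ··b··> p3
  p1 = b.0 | ((0 + 0 + 0 | 0) | ((0 + 0) | 0\{b})) :: ··b··> p2
  p2 = 0 | ((0 + 0 + 0 | 0) | ((0 + 0) | 0\{b})) :: ∅
  p3 = b.0\{a} + (b.0 + 0\{b}) :: ··b··> p4, ··b··> p5
  p4 = 0 :: ∅
  p5 = 0\{a} :: ∅
LTS(Q): 6 reachable states
  q0 = (b.0 + 0 | 0 + a.b.0) | ((0 + (0 + 0 + 0 | 0)) | ((0 + 0) | 0\{b})) + b.(b.0\{a} + (b.0 + 0\{b})) :: ··a··> q1, ··b··> q2, ··b··> q3
  q1 = b.0 | ((0 + (0 + 0 + 0 | 0)) | ((0 + 0) | 0\{b})) :: ··b··> q2
  q2 = 0 | ((0 + (0 + 0 + 0 | 0)) | ((0 + 0) | 0\{b})) :: ∅
  q3 = b.0\{a} + (b.0 + 0\{b}) :: ··b··> q4, ··b··> q5
  q4 = 0 :: ∅
  q5 = 0\{a} :: ∅
Partition-refinement fixed point:
  B0 = {p0, q0}
  B1 = {p2, p4, p5, q2, q4, q5}
  B2 = {p1, p3, q1, q3}
p0 ∈ B0, q0 ∈ B0 → same block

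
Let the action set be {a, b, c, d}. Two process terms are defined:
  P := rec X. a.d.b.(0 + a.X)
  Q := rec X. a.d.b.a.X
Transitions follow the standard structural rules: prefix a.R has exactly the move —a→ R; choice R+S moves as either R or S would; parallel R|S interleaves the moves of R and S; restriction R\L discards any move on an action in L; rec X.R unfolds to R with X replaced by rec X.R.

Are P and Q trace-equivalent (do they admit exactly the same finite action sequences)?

LTS(P): 4 reachable states
  s0 = rec X. a.d.b.(0 + a.X) has moves —a→ s1
  s1 = d.b.(0 + a.(rec X. a.d.b.(0 + a.X))) has moves —d→ s2
  s2 = b.(0 + a.(rec X. a.d.b.(0 + a.X))) has moves —b→ s3
  s3 = 0 + a.(rec X. a.d.b.(0 + a.X)) has moves —a→ s0
LTS(Q): 4 reachable states
  t0 = rec X. a.d.b.a.X has moves —a→ t1
  t1 = d.b.a.(rec X. a.d.b.a.X) has moves —d→ t2
  t2 = b.a.(rec X. a.d.b.a.X) has moves —b→ t3
  t3 = a.(rec X. a.d.b.a.X) has moves —a→ t0
Bisimilarity quotient blocks:
  B0 = {s0, t0}
  B1 = {s1, t1}
  B2 = {s2, t2}
  B3 = {s3, t3}
s0 ∈ B0, t0 ∈ B0 → same block
Bisimilar ⇒ trace-equivalent.

traces(P) = traces(Q)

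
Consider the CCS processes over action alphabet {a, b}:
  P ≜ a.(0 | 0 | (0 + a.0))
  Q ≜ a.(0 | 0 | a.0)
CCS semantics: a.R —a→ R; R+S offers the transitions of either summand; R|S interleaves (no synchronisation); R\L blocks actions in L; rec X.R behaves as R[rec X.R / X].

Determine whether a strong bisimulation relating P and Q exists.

P ~ Q

LTS(P): 3 reachable states
  m0 = a.(0 | 0 | (0 + a.0)) → ··a··> m1
  m1 = 0 | 0 | (0 + a.0) → ··a··> m2
  m2 = 0 | 0 | 0 → stopped
LTS(Q): 3 reachable states
  n0 = a.(0 | 0 | a.0) → ··a··> n1
  n1 = 0 | 0 | a.0 → ··a··> n2
  n2 = 0 | 0 | 0 → stopped
Partition-refinement fixed point:
  B0 = {m0, n0}
  B1 = {m1, n1}
  B2 = {m2, n2}
m0 ∈ B0, n0 ∈ B0 → same block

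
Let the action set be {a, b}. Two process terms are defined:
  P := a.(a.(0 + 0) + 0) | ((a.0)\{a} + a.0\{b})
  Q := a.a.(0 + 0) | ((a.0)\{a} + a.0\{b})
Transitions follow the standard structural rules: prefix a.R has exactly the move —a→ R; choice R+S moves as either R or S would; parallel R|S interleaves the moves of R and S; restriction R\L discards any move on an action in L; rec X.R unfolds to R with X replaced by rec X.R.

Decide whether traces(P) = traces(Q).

trace-equivalent

Reachable graph of P (6 states):
  u0 = a.(a.(0 + 0) + 0) | ((a.0)\{a} + a.0\{b}) has moves =a=> u1, =a=> u2
  u1 = (a.(0 + 0) + 0) | ((a.0)\{a} + a.0\{b}) has moves =a=> u3, =a=> u4
  u2 = a.(a.(0 + 0) + 0) | 0\{b} has moves =a=> u4
  u3 = (0 + 0) | ((a.0)\{a} + a.0\{b}) has moves =a=> u5
  u4 = (a.(0 + 0) + 0) | 0\{b} has moves =a=> u5
  u5 = (0 + 0) | 0\{b} has moves ·
Reachable graph of Q (6 states):
  v0 = a.a.(0 + 0) | ((a.0)\{a} + a.0\{b}) has moves =a=> v1, =a=> v2
  v1 = a.(0 + 0) | ((a.0)\{a} + a.0\{b}) has moves =a=> v3, =a=> v4
  v2 = a.a.(0 + 0) | 0\{b} has moves =a=> v4
  v3 = (0 + 0) | ((a.0)\{a} + a.0\{b}) has moves =a=> v5
  v4 = a.(0 + 0) | 0\{b} has moves =a=> v5
  v5 = (0 + 0) | 0\{b} has moves ·
Coarsest stable partition (strong bisimilarity classes):
  B0 = {u0, v0}
  B1 = {u1, u2, v1, v2}
  B2 = {u3, u4, v3, v4}
  B3 = {u5, v5}
u0 ∈ B0, v0 ∈ B0 → same block
Bisimilar ⇒ trace-equivalent.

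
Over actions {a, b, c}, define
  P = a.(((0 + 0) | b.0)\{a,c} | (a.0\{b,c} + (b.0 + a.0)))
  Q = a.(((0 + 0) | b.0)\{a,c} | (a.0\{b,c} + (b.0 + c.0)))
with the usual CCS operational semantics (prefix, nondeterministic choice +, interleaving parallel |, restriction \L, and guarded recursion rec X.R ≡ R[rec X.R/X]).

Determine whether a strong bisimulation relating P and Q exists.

not bisimilar

LTS(P): 7 reachable states
  s0 = a.(((0 + 0) | b.0)\{a,c} | (a.0\{b,c} + (b.0 + a.0))) :: =a=> s1
  s1 = ((0 + 0) | b.0)\{a,c} | (a.0\{b,c} + (b.0 + a.0)) :: =a=> s2, =a=> s3, =b=> s2, =b=> s4
  s2 = ((0 + 0) | b.0)\{a,c} | 0 :: =b=> s5
  s3 = ((0 + 0) | b.0)\{a,c} | 0\{b,c} :: =b=> s6
  s4 = ((0 + 0) | 0)\{a,c} | (a.0\{b,c} + (b.0 + a.0)) :: =a=> s5, =a=> s6, =b=> s5
  s5 = ((0 + 0) | 0)\{a,c} | 0 :: stopped
  s6 = ((0 + 0) | 0)\{a,c} | 0\{b,c} :: stopped
LTS(Q): 7 reachable states
  t0 = a.(((0 + 0) | b.0)\{a,c} | (a.0\{b,c} + (b.0 + c.0))) :: =a=> t1
  t1 = ((0 + 0) | b.0)\{a,c} | (a.0\{b,c} + (b.0 + c.0)) :: =a=> t2, =b=> t3, =b=> t4, =c=> t4
  t2 = ((0 + 0) | b.0)\{a,c} | 0\{b,c} :: =b=> t5
  t3 = ((0 + 0) | 0)\{a,c} | (a.0\{b,c} + (b.0 + c.0)) :: =a=> t5, =b=> t6, =c=> t6
  t4 = ((0 + 0) | b.0)\{a,c} | 0 :: =b=> t6
  t5 = ((0 + 0) | 0)\{a,c} | 0\{b,c} :: stopped
  t6 = ((0 + 0) | 0)\{a,c} | 0 :: stopped
Bisimilarity quotient blocks:
  B0 = {s0}
  B1 = {s1}
  B2 = {s2, s3, t2, t4}
  B3 = {s5, s6, t5, t6}
  B4 = {s4}
  B5 = {t0}
  B6 = {t1}
  B7 = {t3}
s0 ∈ B0, t0 ∈ B5 → different blocks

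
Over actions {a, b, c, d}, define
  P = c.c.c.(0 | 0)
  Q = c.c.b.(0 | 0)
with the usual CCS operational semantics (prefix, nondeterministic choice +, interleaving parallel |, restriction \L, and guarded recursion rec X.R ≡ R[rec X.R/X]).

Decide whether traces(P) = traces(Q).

Reachable graph of P (4 states):
  m0 = c.c.c.(0 | 0) → ··c··> m1
  m1 = c.c.(0 | 0) → ··c··> m2
  m2 = c.(0 | 0) → ··c··> m3
  m3 = 0 | 0 → deadlocked
Reachable graph of Q (4 states):
  n0 = c.c.b.(0 | 0) → ··c··> n1
  n1 = c.b.(0 | 0) → ··c··> n2
  n2 = b.(0 | 0) → ··b··> n3
  n3 = 0 | 0 → deadlocked
Trace ⟨ccc⟩ through P, begin at {m0}:
  [1] c ⇒ {m1}
  [2] c ⇒ {m2}
  [3] c ⇒ {m3}
  ✓ P
Trace ⟨ccc⟩ through Q, begin at {n0}:
  [1] c ⇒ {n1}
  [2] c ⇒ {n2}
  [3] c ⇒ ∅ (Q stuck)

NO — witness ⟨ccc⟩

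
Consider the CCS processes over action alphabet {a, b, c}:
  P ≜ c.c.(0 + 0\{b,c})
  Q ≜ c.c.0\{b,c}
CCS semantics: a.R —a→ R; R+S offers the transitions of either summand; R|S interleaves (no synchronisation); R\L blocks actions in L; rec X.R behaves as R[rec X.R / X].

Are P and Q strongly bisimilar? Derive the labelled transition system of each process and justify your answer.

Reachable graph of P (3 states):
  m0 = c.c.(0 + 0\{b,c}) ⊢ =c=> m1
  m1 = c.(0 + 0\{b,c}) ⊢ =c=> m2
  m2 = 0 + 0\{b,c} ⊢ ·
Reachable graph of Q (3 states):
  n0 = c.c.0\{b,c} ⊢ =c=> n1
  n1 = c.0\{b,c} ⊢ =c=> n2
  n2 = 0\{b,c} ⊢ ·
Partition-refinement fixed point:
  B0 = {m0, n0}
  B1 = {m1, n1}
  B2 = {m2, n2}
m0 ∈ B0, n0 ∈ B0 → same block

P ~ Q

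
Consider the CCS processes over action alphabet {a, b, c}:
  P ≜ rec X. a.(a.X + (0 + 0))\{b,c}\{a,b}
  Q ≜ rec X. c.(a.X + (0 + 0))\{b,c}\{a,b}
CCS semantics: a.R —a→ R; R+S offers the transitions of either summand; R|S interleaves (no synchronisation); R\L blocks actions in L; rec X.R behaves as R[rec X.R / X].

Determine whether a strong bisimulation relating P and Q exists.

P's transition system — 2 states:
  p0 = rec X. a.(a.X + (0 + 0))\{b,c}\{a,b} :: --a--▸ p1
  p1 = (a.(rec X. a.(a.X + (0 + 0))\{b,c}\{a,b}) + (0 + 0))\{b,c}\{a,b} :: ·
Q's transition system — 2 states:
  q0 = rec X. c.(a.X + (0 + 0))\{b,c}\{a,b} :: --c--▸ q1
  q1 = (a.(rec X. c.(a.X + (0 + 0))\{b,c}\{a,b}) + (0 + 0))\{b,c}\{a,b} :: ·
Bisimilarity quotient blocks:
  B0 = {p0}
  B1 = {p1, q1}
  B2 = {q0}
p0 ∈ B0, q0 ∈ B2 → different blocks

NO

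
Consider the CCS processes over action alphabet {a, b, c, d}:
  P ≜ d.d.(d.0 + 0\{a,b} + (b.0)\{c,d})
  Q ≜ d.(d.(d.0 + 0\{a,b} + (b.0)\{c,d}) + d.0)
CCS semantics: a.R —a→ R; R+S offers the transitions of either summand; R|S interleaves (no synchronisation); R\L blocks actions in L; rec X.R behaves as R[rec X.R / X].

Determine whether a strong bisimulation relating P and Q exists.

P ≁ Q

LTS(P): 5 reachable states
  s0 = d.d.(d.0 + 0\{a,b} + (b.0)\{c,d}) | --d--▸ s1
  s1 = d.(d.0 + 0\{a,b} + (b.0)\{c,d}) | --d--▸ s2
  s2 = d.0 + 0\{a,b} + (b.0)\{c,d} | --b--▸ s3, --d--▸ s4
  s3 = 0\{c,d} | ∅
  s4 = 0 | ∅
LTS(Q): 5 reachable states
  t0 = d.(d.(d.0 + 0\{a,b} + (b.0)\{c,d}) + d.0) | --d--▸ t1
  t1 = d.(d.0 + 0\{a,b} + (b.0)\{c,d}) + d.0 | --d--▸ t2, --d--▸ t3
  t2 = 0 | ∅
  t3 = d.0 + 0\{a,b} + (b.0)\{c,d} | --b--▸ t4, --d--▸ t2
  t4 = 0\{c,d} | ∅
Coarsest stable partition (strong bisimilarity classes):
  B0 = {s0}
  B1 = {s1}
  B2 = {s2, t3}
  B3 = {s3, s4, t2, t4}
  B4 = {t0}
  B5 = {t1}
s0 ∈ B0, t0 ∈ B4 → different blocks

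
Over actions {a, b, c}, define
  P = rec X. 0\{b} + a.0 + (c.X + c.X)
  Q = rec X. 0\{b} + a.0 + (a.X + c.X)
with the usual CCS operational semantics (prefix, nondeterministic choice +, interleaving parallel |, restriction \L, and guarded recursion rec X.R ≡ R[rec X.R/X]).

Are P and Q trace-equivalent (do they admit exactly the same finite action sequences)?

LTS(P): 2 reachable states
  s0 = rec X. 0\{b} + a.0 + (c.X + c.X) ⊢ =a=> s1, =c=> s0
  s1 = 0 ⊢ stopped
LTS(Q): 2 reachable states
  t0 = rec X. 0\{b} + a.0 + (a.X + c.X) ⊢ =a=> t0, =a=> t1, =c=> t0
  t1 = 0 ⊢ stopped
Run σ = ⟨aa⟩ on Q: start {t0}
  after a @ step 1: {t0, t1}
  after a @ step 2: {t0, t1}
  Q completes σ.
Run σ = ⟨aa⟩ on P: start {s0}
  after a @ step 1: {s1}
  after a @ step 2: ∅  — P cannot continue

traces(P) ≠ traces(Q) — witness ⟨aa⟩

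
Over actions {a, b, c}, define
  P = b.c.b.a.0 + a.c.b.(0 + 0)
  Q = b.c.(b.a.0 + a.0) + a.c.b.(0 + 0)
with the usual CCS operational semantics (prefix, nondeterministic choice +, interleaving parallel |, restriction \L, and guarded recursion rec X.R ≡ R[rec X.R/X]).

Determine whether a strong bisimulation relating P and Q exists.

not bisimilar

P's transition system — 8 states:
  p0 = b.c.b.a.0 + a.c.b.(0 + 0) :: --a--▸ p1, --b--▸ p2
  p1 = c.b.(0 + 0) :: --c--▸ p3
  p2 = c.b.a.0 :: --c--▸ p4
  p3 = b.(0 + 0) :: --b--▸ p5
  p4 = b.a.0 :: --b--▸ p6
  p5 = 0 + 0 :: ·
  p6 = a.0 :: --a--▸ p7
  p7 = 0 :: ·
Q's transition system — 8 states:
  q0 = b.c.(b.a.0 + a.0) + a.c.b.(0 + 0) :: --a--▸ q1, --b--▸ q2
  q1 = c.b.(0 + 0) :: --c--▸ q3
  q2 = c.(b.a.0 + a.0) :: --c--▸ q4
  q3 = b.(0 + 0) :: --b--▸ q5
  q4 = b.a.0 + a.0 :: --a--▸ q6, --b--▸ q7
  q5 = 0 + 0 :: ·
  q6 = 0 :: ·
  q7 = a.0 :: --a--▸ q6
Partition-refinement fixed point:
  B0 = {p0}
  B1 = {p2}
  B2 = {p4}
  B3 = {p6, q7}
  B4 = {p5, p7, q5, q6}
  B5 = {p1, q1}
  B6 = {p3, q3}
  B7 = {q0}
  B8 = {q2}
  B9 = {q4}
p0 ∈ B0, q0 ∈ B7 → different blocks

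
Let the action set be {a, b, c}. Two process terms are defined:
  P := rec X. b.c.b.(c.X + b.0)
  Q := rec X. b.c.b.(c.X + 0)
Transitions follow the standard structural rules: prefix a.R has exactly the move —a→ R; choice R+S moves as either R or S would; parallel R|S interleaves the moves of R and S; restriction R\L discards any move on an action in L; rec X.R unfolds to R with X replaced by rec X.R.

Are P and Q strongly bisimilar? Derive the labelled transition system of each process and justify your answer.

P's transition system — 5 states:
  u0 = rec X. b.c.b.(c.X + b.0) ⊢ --b--▸ u1
  u1 = c.b.(c.(rec X. b.c.b.(c.X + b.0)) + b.0) ⊢ --c--▸ u2
  u2 = b.(c.(rec X. b.c.b.(c.X + b.0)) + b.0) ⊢ --b--▸ u3
  u3 = c.(rec X. b.c.b.(c.X + b.0)) + b.0 ⊢ --b--▸ u4, --c--▸ u0
  u4 = 0 ⊢ ·
Q's transition system — 4 states:
  v0 = rec X. b.c.b.(c.X + 0) ⊢ --b--▸ v1
  v1 = c.b.(c.(rec X. b.c.b.(c.X + 0)) + 0) ⊢ --c--▸ v2
  v2 = b.(c.(rec X. b.c.b.(c.X + 0)) + 0) ⊢ --b--▸ v3
  v3 = c.(rec X. b.c.b.(c.X + 0)) + 0 ⊢ --c--▸ v0
Coarsest stable partition (strong bisimilarity classes):
  B0 = {u0}
  B1 = {u1}
  B2 = {u2}
  B3 = {u3}
  B4 = {u4}
  B5 = {v0, v2}
  B6 = {v1, v3}
u0 ∈ B0, v0 ∈ B5 → different blocks

P ≁ Q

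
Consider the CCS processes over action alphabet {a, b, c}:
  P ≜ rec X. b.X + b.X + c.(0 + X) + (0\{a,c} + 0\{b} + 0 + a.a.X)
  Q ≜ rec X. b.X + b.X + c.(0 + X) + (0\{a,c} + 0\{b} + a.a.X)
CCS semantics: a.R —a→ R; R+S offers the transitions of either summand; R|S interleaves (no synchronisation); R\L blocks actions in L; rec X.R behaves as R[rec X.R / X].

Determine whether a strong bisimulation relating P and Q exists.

LTS(P): 3 reachable states
  p0 = rec X. b.X + b.X + c.(0 + X) + (0\{a,c} + 0\{b} + 0 + a.a.X) ⊢ =a=> p1, =b=> p0, =c=> p2
  p1 = a.(rec X. b.X + b.X + c.(0 + X) + (0\{a,c} + 0\{b} + 0 + a.a.X)) ⊢ =a=> p0
  p2 = 0 + (rec X. b.X + b.X + c.(0 + X) + (0\{a,c} + 0\{b} + 0 + a.a.X)) ⊢ =a=> p1, =b=> p0, =c=> p2
LTS(Q): 3 reachable states
  q0 = rec X. b.X + b.X + c.(0 + X) + (0\{a,c} + 0\{b} + a.a.X) ⊢ =a=> q1, =b=> q0, =c=> q2
  q1 = a.(rec X. b.X + b.X + c.(0 + X) + (0\{a,c} + 0\{b} + a.a.X)) ⊢ =a=> q0
  q2 = 0 + (rec X. b.X + b.X + c.(0 + X) + (0\{a,c} + 0\{b} + a.a.X)) ⊢ =a=> q1, =b=> q0, =c=> q2
Bisimilarity quotient blocks:
  B0 = {p0, p2, q0, q2}
  B1 = {p1, q1}
p0 ∈ B0, q0 ∈ B0 → same block

P ~ Q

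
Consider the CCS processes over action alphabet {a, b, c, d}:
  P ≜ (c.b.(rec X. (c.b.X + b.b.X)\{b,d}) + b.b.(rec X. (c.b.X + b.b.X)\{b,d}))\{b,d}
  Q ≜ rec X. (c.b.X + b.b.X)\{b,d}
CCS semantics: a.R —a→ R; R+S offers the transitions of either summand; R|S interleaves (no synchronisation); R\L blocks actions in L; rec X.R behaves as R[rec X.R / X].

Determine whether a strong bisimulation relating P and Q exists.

YES

P's transition system — 2 states:
  u0 = (c.b.(rec X. (c.b.X + b.b.X)\{b,d}) + b.b.(rec X. (c.b.X + b.b.X)\{b,d}))\{b,d} | —c→ u1
  u1 = (b.(rec X. (c.b.X + b.b.X)\{b,d}))\{b,d} | ∅
Q's transition system — 2 states:
  v0 = rec X. (c.b.X + b.b.X)\{b,d} | —c→ v1
  v1 = (b.(rec X. (c.b.X + b.b.X)\{b,d}))\{b,d} | ∅
Coarsest stable partition (strong bisimilarity classes):
  B0 = {u0, v0}
  B1 = {u1, v1}
u0 ∈ B0, v0 ∈ B0 → same block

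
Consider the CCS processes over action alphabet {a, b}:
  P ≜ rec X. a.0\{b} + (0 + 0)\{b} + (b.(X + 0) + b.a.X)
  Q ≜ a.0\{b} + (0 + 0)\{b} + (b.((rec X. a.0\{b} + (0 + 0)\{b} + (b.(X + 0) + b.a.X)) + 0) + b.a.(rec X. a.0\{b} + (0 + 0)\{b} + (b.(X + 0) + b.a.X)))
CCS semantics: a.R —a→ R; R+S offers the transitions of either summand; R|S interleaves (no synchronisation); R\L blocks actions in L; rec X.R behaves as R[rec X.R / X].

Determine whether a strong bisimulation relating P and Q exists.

LTS(P): 4 reachable states
  p0 = rec X. a.0\{b} + (0 + 0)\{b} + (b.(X + 0) + b.a.X) ⊢ ··a··> p1, ··b··> p2, ··b··> p3
  p1 = 0\{b} ⊢ ∅
  p2 = (rec X. a.0\{b} + (0 + 0)\{b} + (b.(X + 0) + b.a.X)) + 0 ⊢ ··a··> p1, ··b··> p2, ··b··> p3
  p3 = a.(rec X. a.0\{b} + (0 + 0)\{b} + (b.(X + 0) + b.a.X)) ⊢ ··a··> p0
LTS(Q): 5 reachable states
  q0 = a.0\{b} + (0 + 0)\{b} + (b.((rec X. a.0\{b} + (0 + 0)\{b} + (b.(X + 0) + b.a.X)) + 0) + b.a.(rec X. a.0\{b} + (0 + 0)\{b} + (b.(X + 0) + b.a.X))) ⊢ ··a··> q1, ··b··> q2, ··b··> q3
  q1 = 0\{b} ⊢ ∅
  q2 = (rec X. a.0\{b} + (0 + 0)\{b} + (b.(X + 0) + b.a.X)) + 0 ⊢ ··a··> q1, ··b··> q2, ··b··> q3
  q3 = a.(rec X. a.0\{b} + (0 + 0)\{b} + (b.(X + 0) + b.a.X)) ⊢ ··a··> q4
  q4 = rec X. a.0\{b} + (0 + 0)\{b} + (b.(X + 0) + b.a.X) ⊢ ··a··> q1, ··b··> q2, ··b··> q3
Coarsest stable partition (strong bisimilarity classes):
  B0 = {p0, p2, q0, q2, q4}
  B1 = {p1, q1}
  B2 = {p3, q3}
p0 ∈ B0, q0 ∈ B0 → same block

P ~ Q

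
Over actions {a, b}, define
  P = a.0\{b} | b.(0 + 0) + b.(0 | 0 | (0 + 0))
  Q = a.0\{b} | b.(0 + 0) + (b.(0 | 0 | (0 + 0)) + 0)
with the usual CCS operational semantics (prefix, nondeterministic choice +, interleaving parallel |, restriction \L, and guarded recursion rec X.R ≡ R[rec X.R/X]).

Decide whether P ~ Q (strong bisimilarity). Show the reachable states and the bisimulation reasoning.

Reachable graph of P (5 states):
  s0 = a.0\{b} | b.(0 + 0) + b.(0 | 0 | (0 + 0)) → --a--▸ s1, --b--▸ s2, --b--▸ s3
  s1 = 0\{b} | b.(0 + 0) → --b--▸ s4
  s2 = 0 | 0 | (0 + 0) → stopped
  s3 = a.0\{b} | (0 + 0) → --a--▸ s4
  s4 = 0\{b} | (0 + 0) → stopped
Reachable graph of Q (5 states):
  t0 = a.0\{b} | b.(0 + 0) + (b.(0 | 0 | (0 + 0)) + 0) → --a--▸ t1, --b--▸ t2, --b--▸ t3
  t1 = 0\{b} | b.(0 + 0) → --b--▸ t4
  t2 = 0 | 0 | (0 + 0) → stopped
  t3 = a.0\{b} | (0 + 0) → --a--▸ t4
  t4 = 0\{b} | (0 + 0) → stopped
Partition-refinement fixed point:
  B0 = {s0, t0}
  B1 = {s2, s4, t2, t4}
  B2 = {s3, t3}
  B3 = {s1, t1}
s0 ∈ B0, t0 ∈ B0 → same block

bisimilar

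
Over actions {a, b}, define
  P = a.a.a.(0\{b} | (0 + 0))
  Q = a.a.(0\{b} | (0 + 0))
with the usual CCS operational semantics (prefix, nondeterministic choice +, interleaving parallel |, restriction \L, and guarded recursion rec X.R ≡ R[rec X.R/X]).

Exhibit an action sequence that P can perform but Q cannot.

LTS(P): 4 reachable states
  p0 = a.a.a.(0\{b} | (0 + 0)) has moves =a=> p1
  p1 = a.a.(0\{b} | (0 + 0)) has moves =a=> p2
  p2 = a.(0\{b} | (0 + 0)) has moves =a=> p3
  p3 = 0\{b} | (0 + 0) has moves stopped
LTS(Q): 3 reachable states
  q0 = a.a.(0\{b} | (0 + 0)) has moves =a=> q1
  q1 = a.(0\{b} | (0 + 0)) has moves =a=> q2
  q2 = 0\{b} | (0 + 0) has moves stopped
Run σ = ⟨aaa⟩ on P: start {p0}
  after a @ step 1: {p1}
  after a @ step 2: {p2}
  after a @ step 3: {p3}
  — P admits the full trace.
Run σ = ⟨aaa⟩ on Q: start {q0}
  after a @ step 1: {q1}
  after a @ step 2: {q2}
  after a @ step 3: no successor for Q

aaa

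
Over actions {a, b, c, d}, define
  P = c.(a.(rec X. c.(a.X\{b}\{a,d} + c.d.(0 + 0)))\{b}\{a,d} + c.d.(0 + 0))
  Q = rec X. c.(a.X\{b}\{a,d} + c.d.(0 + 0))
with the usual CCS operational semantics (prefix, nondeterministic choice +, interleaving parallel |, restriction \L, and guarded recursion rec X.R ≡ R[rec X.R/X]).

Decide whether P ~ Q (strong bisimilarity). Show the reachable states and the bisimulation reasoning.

bisimilar

Reachable graph of P (7 states):
  m0 = c.(a.(rec X. c.(a.X\{b}\{a,d} + c.d.(0 + 0)))\{b}\{a,d} + c.d.(0 + 0)) → —c→ m1
  m1 = a.(rec X. c.(a.X\{b}\{a,d} + c.d.(0 + 0)))\{b}\{a,d} + c.d.(0 + 0) → —a→ m2, —c→ m3
  m2 = (rec X. c.(a.X\{b}\{a,d} + c.d.(0 + 0)))\{b}\{a,d} → —c→ m4
  m3 = d.(0 + 0) → —d→ m5
  m4 = (a.(rec X. c.(a.X\{b}\{a,d} + c.d.(0 + 0)))\{b}\{a,d} + c.d.(0 + 0))\{b}\{a,d} → —c→ m6
  m5 = 0 + 0 → ∅
  m6 = (d.(0 + 0))\{b}\{a,d} → ∅
Reachable graph of Q (7 states):
  n0 = rec X. c.(a.X\{b}\{a,d} + c.d.(0 + 0)) → —c→ n1
  n1 = a.(rec X. c.(a.X\{b}\{a,d} + c.d.(0 + 0)))\{b}\{a,d} + c.d.(0 + 0) → —a→ n2, —c→ n3
  n2 = (rec X. c.(a.X\{b}\{a,d} + c.d.(0 + 0)))\{b}\{a,d} → —c→ n4
  n3 = d.(0 + 0) → —d→ n5
  n4 = (a.(rec X. c.(a.X\{b}\{a,d} + c.d.(0 + 0)))\{b}\{a,d} + c.d.(0 + 0))\{b}\{a,d} → —c→ n6
  n5 = 0 + 0 → ∅
  n6 = (d.(0 + 0))\{b}\{a,d} → ∅
Bisimilarity quotient blocks:
  B0 = {m0, n0}
  B1 = {m1, n1}
  B2 = {m3, n3}
  B3 = {m5, m6, n5, n6}
  B4 = {m2, n2}
  B5 = {m4, n4}
m0 ∈ B0, n0 ∈ B0 → same block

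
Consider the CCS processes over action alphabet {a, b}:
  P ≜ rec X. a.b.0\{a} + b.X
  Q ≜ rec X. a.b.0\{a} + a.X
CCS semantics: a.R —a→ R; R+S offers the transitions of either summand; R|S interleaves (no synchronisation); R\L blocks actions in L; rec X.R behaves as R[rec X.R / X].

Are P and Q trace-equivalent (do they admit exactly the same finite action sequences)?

NO — witness ⟨b⟩

P's transition system — 3 states:
  m0 = rec X. a.b.0\{a} + b.X ⊢ —a→ m1, —b→ m0
  m1 = b.0\{a} ⊢ —b→ m2
  m2 = 0\{a} ⊢ stopped
Q's transition system — 3 states:
  n0 = rec X. a.b.0\{a} + a.X ⊢ —a→ n0, —a→ n1
  n1 = b.0\{a} ⊢ —b→ n2
  n2 = 0\{a} ⊢ stopped
Executing b from P (initial set {m0}):
  [1] b ⇒ {m0}
  ✓ P
Executing b from Q (initial set {n0}):
  [1] b ⇒ no successor for Q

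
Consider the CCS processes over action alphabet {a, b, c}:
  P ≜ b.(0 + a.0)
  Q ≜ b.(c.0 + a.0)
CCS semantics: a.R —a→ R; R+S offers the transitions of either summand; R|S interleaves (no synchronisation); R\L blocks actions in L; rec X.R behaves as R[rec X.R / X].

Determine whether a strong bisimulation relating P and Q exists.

not bisimilar

Reachable graph of P (3 states):
  p0 = b.(0 + a.0) has moves ··b··> p1
  p1 = 0 + a.0 has moves ··a··> p2
  p2 = 0 has moves deadlocked
Reachable graph of Q (3 states):
  q0 = b.(c.0 + a.0) has moves ··b··> q1
  q1 = c.0 + a.0 has moves ··a··> q2, ··c··> q2
  q2 = 0 has moves deadlocked
Coarsest stable partition (strong bisimilarity classes):
  B0 = {p0}
  B1 = {p1}
  B2 = {p2, q2}
  B3 = {q0}
  B4 = {q1}
p0 ∈ B0, q0 ∈ B3 → different blocks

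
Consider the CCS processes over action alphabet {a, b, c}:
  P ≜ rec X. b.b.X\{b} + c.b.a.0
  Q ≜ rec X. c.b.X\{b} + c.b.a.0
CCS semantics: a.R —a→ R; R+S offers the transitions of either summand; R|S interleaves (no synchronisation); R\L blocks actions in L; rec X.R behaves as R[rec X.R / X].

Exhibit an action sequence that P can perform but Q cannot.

P's transition system — 7 states:
  u0 = rec X. b.b.X\{b} + c.b.a.0 :: =b=> u1, =c=> u2
  u1 = b.(rec X. b.b.X\{b} + c.b.a.0)\{b} :: =b=> u3
  u2 = b.a.0 :: =b=> u4
  u3 = (rec X. b.b.X\{b} + c.b.a.0)\{b} :: =c=> u5
  u4 = a.0 :: =a=> u6
  u5 = (b.a.0)\{b} :: (no moves)
  u6 = 0 :: (no moves)
Q's transition system — 8 states:
  v0 = rec X. c.b.X\{b} + c.b.a.0 :: =c=> v1, =c=> v2
  v1 = b.(rec X. c.b.X\{b} + c.b.a.0)\{b} :: =b=> v3
  v2 = b.a.0 :: =b=> v4
  v3 = (rec X. c.b.X\{b} + c.b.a.0)\{b} :: =c=> v5, =c=> v6
  v4 = a.0 :: =a=> v7
  v5 = (b.(rec X. c.b.X\{b} + c.b.a.0)\{b})\{b} :: (no moves)
  v6 = (b.a.0)\{b} :: (no moves)
  v7 = 0 :: (no moves)
Run σ = ⟨b⟩ on P: start {u0}
  step 1 (b): {u1}
  P completes σ.
Run σ = ⟨b⟩ on Q: start {v0}
  step 1 (b): no successor for Q

b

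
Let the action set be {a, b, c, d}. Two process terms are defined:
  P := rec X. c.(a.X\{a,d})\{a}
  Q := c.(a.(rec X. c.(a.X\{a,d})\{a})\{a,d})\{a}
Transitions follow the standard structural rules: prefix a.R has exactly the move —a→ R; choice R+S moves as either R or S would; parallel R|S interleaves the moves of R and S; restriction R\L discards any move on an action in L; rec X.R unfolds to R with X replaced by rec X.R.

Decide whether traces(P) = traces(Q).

YES

LTS(P): 2 reachable states
  u0 = rec X. c.(a.X\{a,d})\{a} ⊢ =c=> u1
  u1 = (a.(rec X. c.(a.X\{a,d})\{a})\{a,d})\{a} ⊢ stopped
LTS(Q): 2 reachable states
  v0 = c.(a.(rec X. c.(a.X\{a,d})\{a})\{a,d})\{a} ⊢ =c=> v1
  v1 = (a.(rec X. c.(a.X\{a,d})\{a})\{a,d})\{a} ⊢ stopped
Coarsest stable partition (strong bisimilarity classes):
  B0 = {u0, v0}
  B1 = {u1, v1}
u0 ∈ B0, v0 ∈ B0 → same block
Bisimilar ⇒ trace-equivalent.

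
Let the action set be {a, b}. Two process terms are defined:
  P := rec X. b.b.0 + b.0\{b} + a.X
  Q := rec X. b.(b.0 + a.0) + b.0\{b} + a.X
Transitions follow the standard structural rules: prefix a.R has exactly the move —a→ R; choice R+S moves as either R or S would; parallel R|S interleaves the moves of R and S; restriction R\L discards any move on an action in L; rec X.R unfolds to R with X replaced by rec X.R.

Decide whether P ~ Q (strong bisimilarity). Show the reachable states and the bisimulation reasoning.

not bisimilar

Reachable graph of P (4 states):
  m0 = rec X. b.b.0 + b.0\{b} + a.X :: —a→ m0, —b→ m1, —b→ m2
  m1 = 0\{b} :: ·
  m2 = b.0 :: —b→ m3
  m3 = 0 :: ·
Reachable graph of Q (4 states):
  n0 = rec X. b.(b.0 + a.0) + b.0\{b} + a.X :: —a→ n0, —b→ n1, —b→ n2
  n1 = 0\{b} :: ·
  n2 = b.0 + a.0 :: —a→ n3, —b→ n3
  n3 = 0 :: ·
Partition-refinement fixed point:
  B0 = {m0}
  B1 = {m1, m3, n1, n3}
  B2 = {m2}
  B3 = {n0}
  B4 = {n2}
m0 ∈ B0, n0 ∈ B3 → different blocks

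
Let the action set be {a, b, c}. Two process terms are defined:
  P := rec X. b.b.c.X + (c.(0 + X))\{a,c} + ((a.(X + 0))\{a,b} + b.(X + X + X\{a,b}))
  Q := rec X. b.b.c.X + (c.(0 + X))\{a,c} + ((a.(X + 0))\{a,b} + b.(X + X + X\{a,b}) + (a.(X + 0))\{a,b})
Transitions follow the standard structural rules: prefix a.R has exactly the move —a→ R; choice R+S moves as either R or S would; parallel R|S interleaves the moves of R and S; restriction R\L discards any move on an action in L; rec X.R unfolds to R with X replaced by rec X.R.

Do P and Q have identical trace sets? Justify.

YES

P's transition system — 4 states:
  p0 = rec X. b.b.c.X + (c.(0 + X))\{a,c} + ((a.(X + 0))\{a,b} + b.(X + X + X\{a,b})) has moves =b=> p1, =b=> p2
  p1 = (rec X. b.b.c.X + (c.(0 + X))\{a,c} + ((a.(X + 0))\{a,b} + b.(X + X + X\{a,b}))) + (rec X. b.b.c.X + (c.(0 + X))\{a,c} + ((a.(X + 0))\{a,b} + b.(X + X + X\{a,b}))) + (rec X. b.b.c.X + (c.(0 + X))\{a,c} + ((a.(X + 0))\{a,b} + b.(X + X + X\{a,b})))\{a,b} has moves =b=> p1, =b=> p2
  p2 = b.c.(rec X. b.b.c.X + (c.(0 + X))\{a,c} + ((a.(X + 0))\{a,b} + b.(X + X + X\{a,b}))) has moves =b=> p3
  p3 = c.(rec X. b.b.c.X + (c.(0 + X))\{a,c} + ((a.(X + 0))\{a,b} + b.(X + X + X\{a,b}))) has moves =c=> p0
Q's transition system — 4 states:
  q0 = rec X. b.b.c.X + (c.(0 + X))\{a,c} + ((a.(X + 0))\{a,b} + b.(X + X + X\{a,b}) + (a.(X + 0))\{a,b}) has moves =b=> q1, =b=> q2
  q1 = (rec X. b.b.c.X + (c.(0 + X))\{a,c} + ((a.(X + 0))\{a,b} + b.(X + X + X\{a,b}) + (a.(X + 0))\{a,b})) + (rec X. b.b.c.X + (c.(0 + X))\{a,c} + ((a.(X + 0))\{a,b} + b.(X + X + X\{a,b}) + (a.(X + 0))\{a,b})) + (rec X. b.b.c.X + (c.(0 + X))\{a,c} + ((a.(X + 0))\{a,b} + b.(X + X + X\{a,b}) + (a.(X + 0))\{a,b}))\{a,b} has moves =b=> q1, =b=> q2
  q2 = b.c.(rec X. b.b.c.X + (c.(0 + X))\{a,c} + ((a.(X + 0))\{a,b} + b.(X + X + X\{a,b}) + (a.(X + 0))\{a,b})) has moves =b=> q3
  q3 = c.(rec X. b.b.c.X + (c.(0 + X))\{a,c} + ((a.(X + 0))\{a,b} + b.(X + X + X\{a,b}) + (a.(X + 0))\{a,b})) has moves =c=> q0
Coarsest stable partition (strong bisimilarity classes):
  B0 = {p0, p1, q0, q1}
  B1 = {p2, q2}
  B2 = {p3, q3}
p0 ∈ B0, q0 ∈ B0 → same block
Bisimilar ⇒ trace-equivalent.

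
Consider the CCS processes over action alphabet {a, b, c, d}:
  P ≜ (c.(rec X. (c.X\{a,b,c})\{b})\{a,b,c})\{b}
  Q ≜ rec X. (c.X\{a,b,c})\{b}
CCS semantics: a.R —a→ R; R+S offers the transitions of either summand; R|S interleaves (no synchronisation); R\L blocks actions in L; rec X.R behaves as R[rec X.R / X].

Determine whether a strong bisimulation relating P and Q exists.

P's transition system — 2 states:
  m0 = (c.(rec X. (c.X\{a,b,c})\{b})\{a,b,c})\{b} → —c→ m1
  m1 = (rec X. (c.X\{a,b,c})\{b})\{a,b,c}\{b} → ·
Q's transition system — 2 states:
  n0 = rec X. (c.X\{a,b,c})\{b} → —c→ n1
  n1 = (rec X. (c.X\{a,b,c})\{b})\{a,b,c}\{b} → ·
Partition-refinement fixed point:
  B0 = {m0, n0}
  B1 = {m1, n1}
m0 ∈ B0, n0 ∈ B0 → same block

YES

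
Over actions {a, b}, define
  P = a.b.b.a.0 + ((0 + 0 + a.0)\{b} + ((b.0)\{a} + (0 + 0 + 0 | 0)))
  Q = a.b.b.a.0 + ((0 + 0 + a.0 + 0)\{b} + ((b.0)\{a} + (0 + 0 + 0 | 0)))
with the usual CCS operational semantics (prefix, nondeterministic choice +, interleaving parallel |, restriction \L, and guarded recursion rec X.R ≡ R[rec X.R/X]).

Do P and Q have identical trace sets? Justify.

YES

Reachable graph of P (7 states):
  m0 = a.b.b.a.0 + ((0 + 0 + a.0)\{b} + ((b.0)\{a} + (0 + 0 + 0 | 0))) has moves --a--▸ m1, --a--▸ m2, --b--▸ m3
  m1 = 0\{b} has moves ∅
  m2 = b.b.a.0 has moves --b--▸ m4
  m3 = 0\{a} has moves ∅
  m4 = b.a.0 has moves --b--▸ m5
  m5 = a.0 has moves --a--▸ m6
  m6 = 0 has moves ∅
Reachable graph of Q (7 states):
  n0 = a.b.b.a.0 + ((0 + 0 + a.0 + 0)\{b} + ((b.0)\{a} + (0 + 0 + 0 | 0))) has moves --a--▸ n1, --a--▸ n2, --b--▸ n3
  n1 = 0\{b} has moves ∅
  n2 = b.b.a.0 has moves --b--▸ n4
  n3 = 0\{a} has moves ∅
  n4 = b.a.0 has moves --b--▸ n5
  n5 = a.0 has moves --a--▸ n6
  n6 = 0 has moves ∅
Coarsest stable partition (strong bisimilarity classes):
  B0 = {m0, n0}
  B1 = {m1, m3, m6, n1, n3, n6}
  B2 = {m2, n2}
  B3 = {m4, n4}
  B4 = {m5, n5}
m0 ∈ B0, n0 ∈ B0 → same block
Bisimilar ⇒ trace-equivalent.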